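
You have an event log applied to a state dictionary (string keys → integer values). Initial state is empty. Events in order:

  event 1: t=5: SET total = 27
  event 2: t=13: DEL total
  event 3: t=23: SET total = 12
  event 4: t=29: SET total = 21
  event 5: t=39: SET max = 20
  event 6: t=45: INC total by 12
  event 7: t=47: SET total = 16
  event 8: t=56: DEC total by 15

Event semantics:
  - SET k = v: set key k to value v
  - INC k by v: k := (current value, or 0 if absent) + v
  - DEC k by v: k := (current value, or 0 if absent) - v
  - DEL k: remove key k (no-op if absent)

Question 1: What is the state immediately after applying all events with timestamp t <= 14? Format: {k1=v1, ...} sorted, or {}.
Apply events with t <= 14 (2 events):
  after event 1 (t=5: SET total = 27): {total=27}
  after event 2 (t=13: DEL total): {}

Answer: {}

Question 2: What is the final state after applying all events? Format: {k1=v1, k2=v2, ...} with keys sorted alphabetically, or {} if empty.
Answer: {max=20, total=1}

Derivation:
  after event 1 (t=5: SET total = 27): {total=27}
  after event 2 (t=13: DEL total): {}
  after event 3 (t=23: SET total = 12): {total=12}
  after event 4 (t=29: SET total = 21): {total=21}
  after event 5 (t=39: SET max = 20): {max=20, total=21}
  after event 6 (t=45: INC total by 12): {max=20, total=33}
  after event 7 (t=47: SET total = 16): {max=20, total=16}
  after event 8 (t=56: DEC total by 15): {max=20, total=1}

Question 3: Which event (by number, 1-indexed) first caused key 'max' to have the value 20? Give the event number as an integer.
Looking for first event where max becomes 20:
  event 5: max (absent) -> 20  <-- first match

Answer: 5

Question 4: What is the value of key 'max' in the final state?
Answer: 20

Derivation:
Track key 'max' through all 8 events:
  event 1 (t=5: SET total = 27): max unchanged
  event 2 (t=13: DEL total): max unchanged
  event 3 (t=23: SET total = 12): max unchanged
  event 4 (t=29: SET total = 21): max unchanged
  event 5 (t=39: SET max = 20): max (absent) -> 20
  event 6 (t=45: INC total by 12): max unchanged
  event 7 (t=47: SET total = 16): max unchanged
  event 8 (t=56: DEC total by 15): max unchanged
Final: max = 20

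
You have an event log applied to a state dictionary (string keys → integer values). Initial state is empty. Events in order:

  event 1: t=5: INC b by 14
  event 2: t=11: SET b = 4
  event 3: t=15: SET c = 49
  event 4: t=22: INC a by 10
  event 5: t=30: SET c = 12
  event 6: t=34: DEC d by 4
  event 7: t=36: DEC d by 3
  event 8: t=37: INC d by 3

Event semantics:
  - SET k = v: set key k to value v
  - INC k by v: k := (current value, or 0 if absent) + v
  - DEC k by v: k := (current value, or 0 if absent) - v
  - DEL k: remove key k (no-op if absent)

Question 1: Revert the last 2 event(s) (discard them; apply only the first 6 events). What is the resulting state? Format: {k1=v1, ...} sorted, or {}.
Answer: {a=10, b=4, c=12, d=-4}

Derivation:
Keep first 6 events (discard last 2):
  after event 1 (t=5: INC b by 14): {b=14}
  after event 2 (t=11: SET b = 4): {b=4}
  after event 3 (t=15: SET c = 49): {b=4, c=49}
  after event 4 (t=22: INC a by 10): {a=10, b=4, c=49}
  after event 5 (t=30: SET c = 12): {a=10, b=4, c=12}
  after event 6 (t=34: DEC d by 4): {a=10, b=4, c=12, d=-4}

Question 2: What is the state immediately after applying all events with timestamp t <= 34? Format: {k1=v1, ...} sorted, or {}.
Apply events with t <= 34 (6 events):
  after event 1 (t=5: INC b by 14): {b=14}
  after event 2 (t=11: SET b = 4): {b=4}
  after event 3 (t=15: SET c = 49): {b=4, c=49}
  after event 4 (t=22: INC a by 10): {a=10, b=4, c=49}
  after event 5 (t=30: SET c = 12): {a=10, b=4, c=12}
  after event 6 (t=34: DEC d by 4): {a=10, b=4, c=12, d=-4}

Answer: {a=10, b=4, c=12, d=-4}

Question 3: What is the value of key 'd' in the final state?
Track key 'd' through all 8 events:
  event 1 (t=5: INC b by 14): d unchanged
  event 2 (t=11: SET b = 4): d unchanged
  event 3 (t=15: SET c = 49): d unchanged
  event 4 (t=22: INC a by 10): d unchanged
  event 5 (t=30: SET c = 12): d unchanged
  event 6 (t=34: DEC d by 4): d (absent) -> -4
  event 7 (t=36: DEC d by 3): d -4 -> -7
  event 8 (t=37: INC d by 3): d -7 -> -4
Final: d = -4

Answer: -4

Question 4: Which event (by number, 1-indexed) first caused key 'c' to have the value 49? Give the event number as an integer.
Answer: 3

Derivation:
Looking for first event where c becomes 49:
  event 3: c (absent) -> 49  <-- first match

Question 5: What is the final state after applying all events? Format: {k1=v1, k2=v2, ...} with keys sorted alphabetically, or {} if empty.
  after event 1 (t=5: INC b by 14): {b=14}
  after event 2 (t=11: SET b = 4): {b=4}
  after event 3 (t=15: SET c = 49): {b=4, c=49}
  after event 4 (t=22: INC a by 10): {a=10, b=4, c=49}
  after event 5 (t=30: SET c = 12): {a=10, b=4, c=12}
  after event 6 (t=34: DEC d by 4): {a=10, b=4, c=12, d=-4}
  after event 7 (t=36: DEC d by 3): {a=10, b=4, c=12, d=-7}
  after event 8 (t=37: INC d by 3): {a=10, b=4, c=12, d=-4}

Answer: {a=10, b=4, c=12, d=-4}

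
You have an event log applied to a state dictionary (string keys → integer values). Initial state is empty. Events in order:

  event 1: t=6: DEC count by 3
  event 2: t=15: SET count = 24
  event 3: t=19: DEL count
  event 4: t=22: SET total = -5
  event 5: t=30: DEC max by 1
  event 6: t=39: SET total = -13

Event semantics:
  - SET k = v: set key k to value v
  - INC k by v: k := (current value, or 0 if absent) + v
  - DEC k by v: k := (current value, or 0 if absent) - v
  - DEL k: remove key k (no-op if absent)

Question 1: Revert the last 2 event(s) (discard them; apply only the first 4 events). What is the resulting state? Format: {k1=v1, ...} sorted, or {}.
Answer: {total=-5}

Derivation:
Keep first 4 events (discard last 2):
  after event 1 (t=6: DEC count by 3): {count=-3}
  after event 2 (t=15: SET count = 24): {count=24}
  after event 3 (t=19: DEL count): {}
  after event 4 (t=22: SET total = -5): {total=-5}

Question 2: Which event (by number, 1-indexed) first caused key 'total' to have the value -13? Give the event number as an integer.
Looking for first event where total becomes -13:
  event 4: total = -5
  event 5: total = -5
  event 6: total -5 -> -13  <-- first match

Answer: 6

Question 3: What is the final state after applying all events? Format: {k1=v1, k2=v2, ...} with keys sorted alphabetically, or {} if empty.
Answer: {max=-1, total=-13}

Derivation:
  after event 1 (t=6: DEC count by 3): {count=-3}
  after event 2 (t=15: SET count = 24): {count=24}
  after event 3 (t=19: DEL count): {}
  after event 4 (t=22: SET total = -5): {total=-5}
  after event 5 (t=30: DEC max by 1): {max=-1, total=-5}
  after event 6 (t=39: SET total = -13): {max=-1, total=-13}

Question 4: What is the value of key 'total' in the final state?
Answer: -13

Derivation:
Track key 'total' through all 6 events:
  event 1 (t=6: DEC count by 3): total unchanged
  event 2 (t=15: SET count = 24): total unchanged
  event 3 (t=19: DEL count): total unchanged
  event 4 (t=22: SET total = -5): total (absent) -> -5
  event 5 (t=30: DEC max by 1): total unchanged
  event 6 (t=39: SET total = -13): total -5 -> -13
Final: total = -13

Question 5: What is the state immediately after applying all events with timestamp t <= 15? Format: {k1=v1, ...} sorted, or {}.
Apply events with t <= 15 (2 events):
  after event 1 (t=6: DEC count by 3): {count=-3}
  after event 2 (t=15: SET count = 24): {count=24}

Answer: {count=24}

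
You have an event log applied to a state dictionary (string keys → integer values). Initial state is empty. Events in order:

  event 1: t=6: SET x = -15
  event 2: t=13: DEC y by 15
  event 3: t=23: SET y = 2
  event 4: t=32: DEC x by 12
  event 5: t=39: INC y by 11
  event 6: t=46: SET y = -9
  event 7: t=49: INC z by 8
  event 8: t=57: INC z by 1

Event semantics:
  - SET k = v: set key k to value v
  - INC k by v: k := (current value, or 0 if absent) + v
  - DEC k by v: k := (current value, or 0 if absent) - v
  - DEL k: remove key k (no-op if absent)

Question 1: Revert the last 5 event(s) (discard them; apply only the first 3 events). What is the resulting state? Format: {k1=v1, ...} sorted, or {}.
Answer: {x=-15, y=2}

Derivation:
Keep first 3 events (discard last 5):
  after event 1 (t=6: SET x = -15): {x=-15}
  after event 2 (t=13: DEC y by 15): {x=-15, y=-15}
  after event 3 (t=23: SET y = 2): {x=-15, y=2}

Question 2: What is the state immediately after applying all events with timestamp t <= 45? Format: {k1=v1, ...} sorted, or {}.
Answer: {x=-27, y=13}

Derivation:
Apply events with t <= 45 (5 events):
  after event 1 (t=6: SET x = -15): {x=-15}
  after event 2 (t=13: DEC y by 15): {x=-15, y=-15}
  after event 3 (t=23: SET y = 2): {x=-15, y=2}
  after event 4 (t=32: DEC x by 12): {x=-27, y=2}
  after event 5 (t=39: INC y by 11): {x=-27, y=13}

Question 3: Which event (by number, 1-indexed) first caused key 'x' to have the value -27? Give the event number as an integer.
Answer: 4

Derivation:
Looking for first event where x becomes -27:
  event 1: x = -15
  event 2: x = -15
  event 3: x = -15
  event 4: x -15 -> -27  <-- first match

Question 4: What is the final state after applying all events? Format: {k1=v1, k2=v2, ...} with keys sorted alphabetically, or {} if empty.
Answer: {x=-27, y=-9, z=9}

Derivation:
  after event 1 (t=6: SET x = -15): {x=-15}
  after event 2 (t=13: DEC y by 15): {x=-15, y=-15}
  after event 3 (t=23: SET y = 2): {x=-15, y=2}
  after event 4 (t=32: DEC x by 12): {x=-27, y=2}
  after event 5 (t=39: INC y by 11): {x=-27, y=13}
  after event 6 (t=46: SET y = -9): {x=-27, y=-9}
  after event 7 (t=49: INC z by 8): {x=-27, y=-9, z=8}
  after event 8 (t=57: INC z by 1): {x=-27, y=-9, z=9}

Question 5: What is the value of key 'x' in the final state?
Track key 'x' through all 8 events:
  event 1 (t=6: SET x = -15): x (absent) -> -15
  event 2 (t=13: DEC y by 15): x unchanged
  event 3 (t=23: SET y = 2): x unchanged
  event 4 (t=32: DEC x by 12): x -15 -> -27
  event 5 (t=39: INC y by 11): x unchanged
  event 6 (t=46: SET y = -9): x unchanged
  event 7 (t=49: INC z by 8): x unchanged
  event 8 (t=57: INC z by 1): x unchanged
Final: x = -27

Answer: -27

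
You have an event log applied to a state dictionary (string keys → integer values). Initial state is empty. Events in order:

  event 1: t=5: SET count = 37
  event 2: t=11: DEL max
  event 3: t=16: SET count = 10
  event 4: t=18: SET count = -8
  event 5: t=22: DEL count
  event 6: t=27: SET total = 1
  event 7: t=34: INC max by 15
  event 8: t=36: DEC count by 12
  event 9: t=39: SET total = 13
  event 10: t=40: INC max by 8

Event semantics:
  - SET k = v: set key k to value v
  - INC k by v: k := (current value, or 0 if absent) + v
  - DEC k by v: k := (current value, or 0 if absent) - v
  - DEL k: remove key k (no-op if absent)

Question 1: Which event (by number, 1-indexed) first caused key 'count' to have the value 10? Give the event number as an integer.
Looking for first event where count becomes 10:
  event 1: count = 37
  event 2: count = 37
  event 3: count 37 -> 10  <-- first match

Answer: 3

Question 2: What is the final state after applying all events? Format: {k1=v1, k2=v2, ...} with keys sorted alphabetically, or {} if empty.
  after event 1 (t=5: SET count = 37): {count=37}
  after event 2 (t=11: DEL max): {count=37}
  after event 3 (t=16: SET count = 10): {count=10}
  after event 4 (t=18: SET count = -8): {count=-8}
  after event 5 (t=22: DEL count): {}
  after event 6 (t=27: SET total = 1): {total=1}
  after event 7 (t=34: INC max by 15): {max=15, total=1}
  after event 8 (t=36: DEC count by 12): {count=-12, max=15, total=1}
  after event 9 (t=39: SET total = 13): {count=-12, max=15, total=13}
  after event 10 (t=40: INC max by 8): {count=-12, max=23, total=13}

Answer: {count=-12, max=23, total=13}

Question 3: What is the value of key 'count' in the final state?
Answer: -12

Derivation:
Track key 'count' through all 10 events:
  event 1 (t=5: SET count = 37): count (absent) -> 37
  event 2 (t=11: DEL max): count unchanged
  event 3 (t=16: SET count = 10): count 37 -> 10
  event 4 (t=18: SET count = -8): count 10 -> -8
  event 5 (t=22: DEL count): count -8 -> (absent)
  event 6 (t=27: SET total = 1): count unchanged
  event 7 (t=34: INC max by 15): count unchanged
  event 8 (t=36: DEC count by 12): count (absent) -> -12
  event 9 (t=39: SET total = 13): count unchanged
  event 10 (t=40: INC max by 8): count unchanged
Final: count = -12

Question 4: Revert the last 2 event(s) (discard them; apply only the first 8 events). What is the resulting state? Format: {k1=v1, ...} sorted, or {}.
Answer: {count=-12, max=15, total=1}

Derivation:
Keep first 8 events (discard last 2):
  after event 1 (t=5: SET count = 37): {count=37}
  after event 2 (t=11: DEL max): {count=37}
  after event 3 (t=16: SET count = 10): {count=10}
  after event 4 (t=18: SET count = -8): {count=-8}
  after event 5 (t=22: DEL count): {}
  after event 6 (t=27: SET total = 1): {total=1}
  after event 7 (t=34: INC max by 15): {max=15, total=1}
  after event 8 (t=36: DEC count by 12): {count=-12, max=15, total=1}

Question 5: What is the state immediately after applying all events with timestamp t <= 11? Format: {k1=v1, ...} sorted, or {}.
Apply events with t <= 11 (2 events):
  after event 1 (t=5: SET count = 37): {count=37}
  after event 2 (t=11: DEL max): {count=37}

Answer: {count=37}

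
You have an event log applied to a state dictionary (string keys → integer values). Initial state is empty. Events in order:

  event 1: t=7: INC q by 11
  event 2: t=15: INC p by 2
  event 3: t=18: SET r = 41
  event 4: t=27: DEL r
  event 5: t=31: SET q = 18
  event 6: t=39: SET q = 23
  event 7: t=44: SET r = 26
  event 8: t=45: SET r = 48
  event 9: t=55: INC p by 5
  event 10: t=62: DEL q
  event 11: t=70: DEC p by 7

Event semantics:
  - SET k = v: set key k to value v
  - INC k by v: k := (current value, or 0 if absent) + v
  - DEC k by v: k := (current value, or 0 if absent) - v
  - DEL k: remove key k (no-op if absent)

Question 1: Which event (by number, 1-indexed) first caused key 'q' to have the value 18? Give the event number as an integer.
Answer: 5

Derivation:
Looking for first event where q becomes 18:
  event 1: q = 11
  event 2: q = 11
  event 3: q = 11
  event 4: q = 11
  event 5: q 11 -> 18  <-- first match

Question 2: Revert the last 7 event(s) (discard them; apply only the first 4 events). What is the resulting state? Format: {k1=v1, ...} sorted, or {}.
Keep first 4 events (discard last 7):
  after event 1 (t=7: INC q by 11): {q=11}
  after event 2 (t=15: INC p by 2): {p=2, q=11}
  after event 3 (t=18: SET r = 41): {p=2, q=11, r=41}
  after event 4 (t=27: DEL r): {p=2, q=11}

Answer: {p=2, q=11}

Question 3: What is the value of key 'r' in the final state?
Answer: 48

Derivation:
Track key 'r' through all 11 events:
  event 1 (t=7: INC q by 11): r unchanged
  event 2 (t=15: INC p by 2): r unchanged
  event 3 (t=18: SET r = 41): r (absent) -> 41
  event 4 (t=27: DEL r): r 41 -> (absent)
  event 5 (t=31: SET q = 18): r unchanged
  event 6 (t=39: SET q = 23): r unchanged
  event 7 (t=44: SET r = 26): r (absent) -> 26
  event 8 (t=45: SET r = 48): r 26 -> 48
  event 9 (t=55: INC p by 5): r unchanged
  event 10 (t=62: DEL q): r unchanged
  event 11 (t=70: DEC p by 7): r unchanged
Final: r = 48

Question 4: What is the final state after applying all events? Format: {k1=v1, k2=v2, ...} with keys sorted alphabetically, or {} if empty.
Answer: {p=0, r=48}

Derivation:
  after event 1 (t=7: INC q by 11): {q=11}
  after event 2 (t=15: INC p by 2): {p=2, q=11}
  after event 3 (t=18: SET r = 41): {p=2, q=11, r=41}
  after event 4 (t=27: DEL r): {p=2, q=11}
  after event 5 (t=31: SET q = 18): {p=2, q=18}
  after event 6 (t=39: SET q = 23): {p=2, q=23}
  after event 7 (t=44: SET r = 26): {p=2, q=23, r=26}
  after event 8 (t=45: SET r = 48): {p=2, q=23, r=48}
  after event 9 (t=55: INC p by 5): {p=7, q=23, r=48}
  after event 10 (t=62: DEL q): {p=7, r=48}
  after event 11 (t=70: DEC p by 7): {p=0, r=48}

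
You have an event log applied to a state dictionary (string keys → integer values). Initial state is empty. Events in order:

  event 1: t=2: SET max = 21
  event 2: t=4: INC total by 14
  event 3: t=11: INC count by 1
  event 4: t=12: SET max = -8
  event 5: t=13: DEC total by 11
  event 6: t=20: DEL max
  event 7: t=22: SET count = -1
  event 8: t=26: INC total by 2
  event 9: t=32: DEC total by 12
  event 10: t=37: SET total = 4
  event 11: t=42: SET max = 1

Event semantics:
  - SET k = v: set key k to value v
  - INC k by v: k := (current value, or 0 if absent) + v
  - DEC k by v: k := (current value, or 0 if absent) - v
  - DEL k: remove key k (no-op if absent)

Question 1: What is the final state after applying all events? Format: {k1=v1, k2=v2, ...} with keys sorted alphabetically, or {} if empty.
Answer: {count=-1, max=1, total=4}

Derivation:
  after event 1 (t=2: SET max = 21): {max=21}
  after event 2 (t=4: INC total by 14): {max=21, total=14}
  after event 3 (t=11: INC count by 1): {count=1, max=21, total=14}
  after event 4 (t=12: SET max = -8): {count=1, max=-8, total=14}
  after event 5 (t=13: DEC total by 11): {count=1, max=-8, total=3}
  after event 6 (t=20: DEL max): {count=1, total=3}
  after event 7 (t=22: SET count = -1): {count=-1, total=3}
  after event 8 (t=26: INC total by 2): {count=-1, total=5}
  after event 9 (t=32: DEC total by 12): {count=-1, total=-7}
  after event 10 (t=37: SET total = 4): {count=-1, total=4}
  after event 11 (t=42: SET max = 1): {count=-1, max=1, total=4}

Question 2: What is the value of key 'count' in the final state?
Track key 'count' through all 11 events:
  event 1 (t=2: SET max = 21): count unchanged
  event 2 (t=4: INC total by 14): count unchanged
  event 3 (t=11: INC count by 1): count (absent) -> 1
  event 4 (t=12: SET max = -8): count unchanged
  event 5 (t=13: DEC total by 11): count unchanged
  event 6 (t=20: DEL max): count unchanged
  event 7 (t=22: SET count = -1): count 1 -> -1
  event 8 (t=26: INC total by 2): count unchanged
  event 9 (t=32: DEC total by 12): count unchanged
  event 10 (t=37: SET total = 4): count unchanged
  event 11 (t=42: SET max = 1): count unchanged
Final: count = -1

Answer: -1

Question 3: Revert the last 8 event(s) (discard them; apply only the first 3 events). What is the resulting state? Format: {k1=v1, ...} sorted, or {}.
Answer: {count=1, max=21, total=14}

Derivation:
Keep first 3 events (discard last 8):
  after event 1 (t=2: SET max = 21): {max=21}
  after event 2 (t=4: INC total by 14): {max=21, total=14}
  after event 3 (t=11: INC count by 1): {count=1, max=21, total=14}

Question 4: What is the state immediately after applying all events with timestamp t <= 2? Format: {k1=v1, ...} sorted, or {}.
Apply events with t <= 2 (1 events):
  after event 1 (t=2: SET max = 21): {max=21}

Answer: {max=21}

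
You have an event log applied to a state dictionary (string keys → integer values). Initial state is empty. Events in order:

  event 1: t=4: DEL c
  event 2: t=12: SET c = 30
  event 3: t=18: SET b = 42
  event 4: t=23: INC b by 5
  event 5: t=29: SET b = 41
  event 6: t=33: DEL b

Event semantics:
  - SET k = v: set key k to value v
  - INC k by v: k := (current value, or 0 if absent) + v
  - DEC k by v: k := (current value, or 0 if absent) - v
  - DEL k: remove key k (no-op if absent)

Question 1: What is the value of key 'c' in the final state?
Answer: 30

Derivation:
Track key 'c' through all 6 events:
  event 1 (t=4: DEL c): c (absent) -> (absent)
  event 2 (t=12: SET c = 30): c (absent) -> 30
  event 3 (t=18: SET b = 42): c unchanged
  event 4 (t=23: INC b by 5): c unchanged
  event 5 (t=29: SET b = 41): c unchanged
  event 6 (t=33: DEL b): c unchanged
Final: c = 30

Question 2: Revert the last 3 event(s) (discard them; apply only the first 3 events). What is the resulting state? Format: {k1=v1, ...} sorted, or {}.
Answer: {b=42, c=30}

Derivation:
Keep first 3 events (discard last 3):
  after event 1 (t=4: DEL c): {}
  after event 2 (t=12: SET c = 30): {c=30}
  after event 3 (t=18: SET b = 42): {b=42, c=30}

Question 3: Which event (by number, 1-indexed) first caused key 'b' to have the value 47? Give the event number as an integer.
Looking for first event where b becomes 47:
  event 3: b = 42
  event 4: b 42 -> 47  <-- first match

Answer: 4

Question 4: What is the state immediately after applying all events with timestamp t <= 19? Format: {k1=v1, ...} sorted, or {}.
Answer: {b=42, c=30}

Derivation:
Apply events with t <= 19 (3 events):
  after event 1 (t=4: DEL c): {}
  after event 2 (t=12: SET c = 30): {c=30}
  after event 3 (t=18: SET b = 42): {b=42, c=30}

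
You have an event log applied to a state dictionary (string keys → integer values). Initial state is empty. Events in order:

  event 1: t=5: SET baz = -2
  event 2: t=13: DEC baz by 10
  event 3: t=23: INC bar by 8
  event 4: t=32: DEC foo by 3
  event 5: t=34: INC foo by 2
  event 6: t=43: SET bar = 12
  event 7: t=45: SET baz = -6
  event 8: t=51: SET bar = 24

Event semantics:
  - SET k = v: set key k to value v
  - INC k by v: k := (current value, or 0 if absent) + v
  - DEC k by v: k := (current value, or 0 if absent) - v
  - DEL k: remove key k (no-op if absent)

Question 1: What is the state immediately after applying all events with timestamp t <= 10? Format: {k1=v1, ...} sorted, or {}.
Apply events with t <= 10 (1 events):
  after event 1 (t=5: SET baz = -2): {baz=-2}

Answer: {baz=-2}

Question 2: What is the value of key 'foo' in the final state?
Track key 'foo' through all 8 events:
  event 1 (t=5: SET baz = -2): foo unchanged
  event 2 (t=13: DEC baz by 10): foo unchanged
  event 3 (t=23: INC bar by 8): foo unchanged
  event 4 (t=32: DEC foo by 3): foo (absent) -> -3
  event 5 (t=34: INC foo by 2): foo -3 -> -1
  event 6 (t=43: SET bar = 12): foo unchanged
  event 7 (t=45: SET baz = -6): foo unchanged
  event 8 (t=51: SET bar = 24): foo unchanged
Final: foo = -1

Answer: -1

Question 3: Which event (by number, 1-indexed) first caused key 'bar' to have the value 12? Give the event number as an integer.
Looking for first event where bar becomes 12:
  event 3: bar = 8
  event 4: bar = 8
  event 5: bar = 8
  event 6: bar 8 -> 12  <-- first match

Answer: 6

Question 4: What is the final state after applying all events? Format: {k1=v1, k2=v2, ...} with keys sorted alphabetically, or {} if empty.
  after event 1 (t=5: SET baz = -2): {baz=-2}
  after event 2 (t=13: DEC baz by 10): {baz=-12}
  after event 3 (t=23: INC bar by 8): {bar=8, baz=-12}
  after event 4 (t=32: DEC foo by 3): {bar=8, baz=-12, foo=-3}
  after event 5 (t=34: INC foo by 2): {bar=8, baz=-12, foo=-1}
  after event 6 (t=43: SET bar = 12): {bar=12, baz=-12, foo=-1}
  after event 7 (t=45: SET baz = -6): {bar=12, baz=-6, foo=-1}
  after event 8 (t=51: SET bar = 24): {bar=24, baz=-6, foo=-1}

Answer: {bar=24, baz=-6, foo=-1}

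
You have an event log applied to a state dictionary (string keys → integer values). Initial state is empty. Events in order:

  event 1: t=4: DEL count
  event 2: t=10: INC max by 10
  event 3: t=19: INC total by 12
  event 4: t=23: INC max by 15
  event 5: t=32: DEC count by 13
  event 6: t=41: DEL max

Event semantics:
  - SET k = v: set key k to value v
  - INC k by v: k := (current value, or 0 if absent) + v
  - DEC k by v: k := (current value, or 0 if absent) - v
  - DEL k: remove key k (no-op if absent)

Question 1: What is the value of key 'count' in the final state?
Track key 'count' through all 6 events:
  event 1 (t=4: DEL count): count (absent) -> (absent)
  event 2 (t=10: INC max by 10): count unchanged
  event 3 (t=19: INC total by 12): count unchanged
  event 4 (t=23: INC max by 15): count unchanged
  event 5 (t=32: DEC count by 13): count (absent) -> -13
  event 6 (t=41: DEL max): count unchanged
Final: count = -13

Answer: -13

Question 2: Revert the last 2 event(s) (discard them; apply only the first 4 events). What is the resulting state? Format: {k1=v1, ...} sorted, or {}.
Answer: {max=25, total=12}

Derivation:
Keep first 4 events (discard last 2):
  after event 1 (t=4: DEL count): {}
  after event 2 (t=10: INC max by 10): {max=10}
  after event 3 (t=19: INC total by 12): {max=10, total=12}
  after event 4 (t=23: INC max by 15): {max=25, total=12}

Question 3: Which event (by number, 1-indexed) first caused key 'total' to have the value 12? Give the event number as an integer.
Looking for first event where total becomes 12:
  event 3: total (absent) -> 12  <-- first match

Answer: 3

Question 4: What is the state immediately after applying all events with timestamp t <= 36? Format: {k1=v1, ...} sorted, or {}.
Answer: {count=-13, max=25, total=12}

Derivation:
Apply events with t <= 36 (5 events):
  after event 1 (t=4: DEL count): {}
  after event 2 (t=10: INC max by 10): {max=10}
  after event 3 (t=19: INC total by 12): {max=10, total=12}
  after event 4 (t=23: INC max by 15): {max=25, total=12}
  after event 5 (t=32: DEC count by 13): {count=-13, max=25, total=12}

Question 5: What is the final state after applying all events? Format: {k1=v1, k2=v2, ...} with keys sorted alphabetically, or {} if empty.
Answer: {count=-13, total=12}

Derivation:
  after event 1 (t=4: DEL count): {}
  after event 2 (t=10: INC max by 10): {max=10}
  after event 3 (t=19: INC total by 12): {max=10, total=12}
  after event 4 (t=23: INC max by 15): {max=25, total=12}
  after event 5 (t=32: DEC count by 13): {count=-13, max=25, total=12}
  after event 6 (t=41: DEL max): {count=-13, total=12}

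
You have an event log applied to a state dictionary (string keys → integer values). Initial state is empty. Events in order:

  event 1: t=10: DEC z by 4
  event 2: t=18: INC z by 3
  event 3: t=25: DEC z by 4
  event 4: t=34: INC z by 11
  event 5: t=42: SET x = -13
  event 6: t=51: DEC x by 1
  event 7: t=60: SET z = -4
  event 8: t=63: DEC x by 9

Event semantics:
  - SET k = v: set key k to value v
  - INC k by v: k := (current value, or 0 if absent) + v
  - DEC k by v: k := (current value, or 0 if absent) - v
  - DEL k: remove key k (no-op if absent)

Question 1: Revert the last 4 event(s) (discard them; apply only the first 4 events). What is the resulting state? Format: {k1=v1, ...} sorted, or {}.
Answer: {z=6}

Derivation:
Keep first 4 events (discard last 4):
  after event 1 (t=10: DEC z by 4): {z=-4}
  after event 2 (t=18: INC z by 3): {z=-1}
  after event 3 (t=25: DEC z by 4): {z=-5}
  after event 4 (t=34: INC z by 11): {z=6}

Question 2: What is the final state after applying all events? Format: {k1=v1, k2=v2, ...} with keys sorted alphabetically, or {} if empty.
  after event 1 (t=10: DEC z by 4): {z=-4}
  after event 2 (t=18: INC z by 3): {z=-1}
  after event 3 (t=25: DEC z by 4): {z=-5}
  after event 4 (t=34: INC z by 11): {z=6}
  after event 5 (t=42: SET x = -13): {x=-13, z=6}
  after event 6 (t=51: DEC x by 1): {x=-14, z=6}
  after event 7 (t=60: SET z = -4): {x=-14, z=-4}
  after event 8 (t=63: DEC x by 9): {x=-23, z=-4}

Answer: {x=-23, z=-4}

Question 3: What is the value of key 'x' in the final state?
Answer: -23

Derivation:
Track key 'x' through all 8 events:
  event 1 (t=10: DEC z by 4): x unchanged
  event 2 (t=18: INC z by 3): x unchanged
  event 3 (t=25: DEC z by 4): x unchanged
  event 4 (t=34: INC z by 11): x unchanged
  event 5 (t=42: SET x = -13): x (absent) -> -13
  event 6 (t=51: DEC x by 1): x -13 -> -14
  event 7 (t=60: SET z = -4): x unchanged
  event 8 (t=63: DEC x by 9): x -14 -> -23
Final: x = -23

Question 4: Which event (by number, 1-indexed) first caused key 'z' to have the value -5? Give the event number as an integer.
Answer: 3

Derivation:
Looking for first event where z becomes -5:
  event 1: z = -4
  event 2: z = -1
  event 3: z -1 -> -5  <-- first match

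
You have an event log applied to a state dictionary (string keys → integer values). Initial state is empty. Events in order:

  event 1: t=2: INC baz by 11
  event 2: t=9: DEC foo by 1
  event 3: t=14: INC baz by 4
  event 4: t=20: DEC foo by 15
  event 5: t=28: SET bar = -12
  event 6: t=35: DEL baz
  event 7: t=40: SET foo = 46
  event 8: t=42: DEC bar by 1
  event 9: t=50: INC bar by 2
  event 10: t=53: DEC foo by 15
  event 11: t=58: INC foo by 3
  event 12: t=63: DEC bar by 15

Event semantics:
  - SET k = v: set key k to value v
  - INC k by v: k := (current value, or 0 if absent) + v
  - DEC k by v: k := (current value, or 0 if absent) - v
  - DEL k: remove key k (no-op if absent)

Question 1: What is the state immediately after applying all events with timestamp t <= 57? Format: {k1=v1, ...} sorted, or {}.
Apply events with t <= 57 (10 events):
  after event 1 (t=2: INC baz by 11): {baz=11}
  after event 2 (t=9: DEC foo by 1): {baz=11, foo=-1}
  after event 3 (t=14: INC baz by 4): {baz=15, foo=-1}
  after event 4 (t=20: DEC foo by 15): {baz=15, foo=-16}
  after event 5 (t=28: SET bar = -12): {bar=-12, baz=15, foo=-16}
  after event 6 (t=35: DEL baz): {bar=-12, foo=-16}
  after event 7 (t=40: SET foo = 46): {bar=-12, foo=46}
  after event 8 (t=42: DEC bar by 1): {bar=-13, foo=46}
  after event 9 (t=50: INC bar by 2): {bar=-11, foo=46}
  after event 10 (t=53: DEC foo by 15): {bar=-11, foo=31}

Answer: {bar=-11, foo=31}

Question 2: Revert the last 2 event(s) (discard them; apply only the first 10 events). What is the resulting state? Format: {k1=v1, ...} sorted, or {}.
Answer: {bar=-11, foo=31}

Derivation:
Keep first 10 events (discard last 2):
  after event 1 (t=2: INC baz by 11): {baz=11}
  after event 2 (t=9: DEC foo by 1): {baz=11, foo=-1}
  after event 3 (t=14: INC baz by 4): {baz=15, foo=-1}
  after event 4 (t=20: DEC foo by 15): {baz=15, foo=-16}
  after event 5 (t=28: SET bar = -12): {bar=-12, baz=15, foo=-16}
  after event 6 (t=35: DEL baz): {bar=-12, foo=-16}
  after event 7 (t=40: SET foo = 46): {bar=-12, foo=46}
  after event 8 (t=42: DEC bar by 1): {bar=-13, foo=46}
  after event 9 (t=50: INC bar by 2): {bar=-11, foo=46}
  after event 10 (t=53: DEC foo by 15): {bar=-11, foo=31}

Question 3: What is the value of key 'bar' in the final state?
Track key 'bar' through all 12 events:
  event 1 (t=2: INC baz by 11): bar unchanged
  event 2 (t=9: DEC foo by 1): bar unchanged
  event 3 (t=14: INC baz by 4): bar unchanged
  event 4 (t=20: DEC foo by 15): bar unchanged
  event 5 (t=28: SET bar = -12): bar (absent) -> -12
  event 6 (t=35: DEL baz): bar unchanged
  event 7 (t=40: SET foo = 46): bar unchanged
  event 8 (t=42: DEC bar by 1): bar -12 -> -13
  event 9 (t=50: INC bar by 2): bar -13 -> -11
  event 10 (t=53: DEC foo by 15): bar unchanged
  event 11 (t=58: INC foo by 3): bar unchanged
  event 12 (t=63: DEC bar by 15): bar -11 -> -26
Final: bar = -26

Answer: -26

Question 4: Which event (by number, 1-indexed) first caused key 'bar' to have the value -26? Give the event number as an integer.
Looking for first event where bar becomes -26:
  event 5: bar = -12
  event 6: bar = -12
  event 7: bar = -12
  event 8: bar = -13
  event 9: bar = -11
  event 10: bar = -11
  event 11: bar = -11
  event 12: bar -11 -> -26  <-- first match

Answer: 12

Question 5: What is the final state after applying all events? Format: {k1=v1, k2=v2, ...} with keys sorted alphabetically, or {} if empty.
  after event 1 (t=2: INC baz by 11): {baz=11}
  after event 2 (t=9: DEC foo by 1): {baz=11, foo=-1}
  after event 3 (t=14: INC baz by 4): {baz=15, foo=-1}
  after event 4 (t=20: DEC foo by 15): {baz=15, foo=-16}
  after event 5 (t=28: SET bar = -12): {bar=-12, baz=15, foo=-16}
  after event 6 (t=35: DEL baz): {bar=-12, foo=-16}
  after event 7 (t=40: SET foo = 46): {bar=-12, foo=46}
  after event 8 (t=42: DEC bar by 1): {bar=-13, foo=46}
  after event 9 (t=50: INC bar by 2): {bar=-11, foo=46}
  after event 10 (t=53: DEC foo by 15): {bar=-11, foo=31}
  after event 11 (t=58: INC foo by 3): {bar=-11, foo=34}
  after event 12 (t=63: DEC bar by 15): {bar=-26, foo=34}

Answer: {bar=-26, foo=34}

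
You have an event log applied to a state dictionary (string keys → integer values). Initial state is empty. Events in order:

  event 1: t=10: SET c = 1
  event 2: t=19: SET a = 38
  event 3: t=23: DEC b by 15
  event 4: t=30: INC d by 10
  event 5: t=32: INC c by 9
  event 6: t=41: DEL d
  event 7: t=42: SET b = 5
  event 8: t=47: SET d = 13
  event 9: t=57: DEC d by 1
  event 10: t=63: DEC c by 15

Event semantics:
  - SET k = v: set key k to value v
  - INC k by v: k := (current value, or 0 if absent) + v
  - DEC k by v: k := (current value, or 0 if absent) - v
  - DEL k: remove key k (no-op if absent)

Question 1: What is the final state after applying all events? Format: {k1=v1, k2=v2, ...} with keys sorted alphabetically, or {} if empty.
Answer: {a=38, b=5, c=-5, d=12}

Derivation:
  after event 1 (t=10: SET c = 1): {c=1}
  after event 2 (t=19: SET a = 38): {a=38, c=1}
  after event 3 (t=23: DEC b by 15): {a=38, b=-15, c=1}
  after event 4 (t=30: INC d by 10): {a=38, b=-15, c=1, d=10}
  after event 5 (t=32: INC c by 9): {a=38, b=-15, c=10, d=10}
  after event 6 (t=41: DEL d): {a=38, b=-15, c=10}
  after event 7 (t=42: SET b = 5): {a=38, b=5, c=10}
  after event 8 (t=47: SET d = 13): {a=38, b=5, c=10, d=13}
  after event 9 (t=57: DEC d by 1): {a=38, b=5, c=10, d=12}
  after event 10 (t=63: DEC c by 15): {a=38, b=5, c=-5, d=12}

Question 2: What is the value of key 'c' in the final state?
Track key 'c' through all 10 events:
  event 1 (t=10: SET c = 1): c (absent) -> 1
  event 2 (t=19: SET a = 38): c unchanged
  event 3 (t=23: DEC b by 15): c unchanged
  event 4 (t=30: INC d by 10): c unchanged
  event 5 (t=32: INC c by 9): c 1 -> 10
  event 6 (t=41: DEL d): c unchanged
  event 7 (t=42: SET b = 5): c unchanged
  event 8 (t=47: SET d = 13): c unchanged
  event 9 (t=57: DEC d by 1): c unchanged
  event 10 (t=63: DEC c by 15): c 10 -> -5
Final: c = -5

Answer: -5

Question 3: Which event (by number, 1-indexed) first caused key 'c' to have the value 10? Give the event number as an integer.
Answer: 5

Derivation:
Looking for first event where c becomes 10:
  event 1: c = 1
  event 2: c = 1
  event 3: c = 1
  event 4: c = 1
  event 5: c 1 -> 10  <-- first match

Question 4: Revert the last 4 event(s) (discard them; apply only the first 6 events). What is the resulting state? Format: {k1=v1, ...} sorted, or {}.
Answer: {a=38, b=-15, c=10}

Derivation:
Keep first 6 events (discard last 4):
  after event 1 (t=10: SET c = 1): {c=1}
  after event 2 (t=19: SET a = 38): {a=38, c=1}
  after event 3 (t=23: DEC b by 15): {a=38, b=-15, c=1}
  after event 4 (t=30: INC d by 10): {a=38, b=-15, c=1, d=10}
  after event 5 (t=32: INC c by 9): {a=38, b=-15, c=10, d=10}
  after event 6 (t=41: DEL d): {a=38, b=-15, c=10}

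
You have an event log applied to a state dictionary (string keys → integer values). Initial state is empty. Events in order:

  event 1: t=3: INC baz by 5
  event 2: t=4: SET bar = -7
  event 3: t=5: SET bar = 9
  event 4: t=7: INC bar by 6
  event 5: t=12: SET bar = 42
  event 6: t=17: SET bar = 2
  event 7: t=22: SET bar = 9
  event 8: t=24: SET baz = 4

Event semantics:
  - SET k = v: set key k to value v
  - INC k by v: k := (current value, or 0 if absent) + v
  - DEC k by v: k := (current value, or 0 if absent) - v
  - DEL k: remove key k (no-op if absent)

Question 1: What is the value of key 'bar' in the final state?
Answer: 9

Derivation:
Track key 'bar' through all 8 events:
  event 1 (t=3: INC baz by 5): bar unchanged
  event 2 (t=4: SET bar = -7): bar (absent) -> -7
  event 3 (t=5: SET bar = 9): bar -7 -> 9
  event 4 (t=7: INC bar by 6): bar 9 -> 15
  event 5 (t=12: SET bar = 42): bar 15 -> 42
  event 6 (t=17: SET bar = 2): bar 42 -> 2
  event 7 (t=22: SET bar = 9): bar 2 -> 9
  event 8 (t=24: SET baz = 4): bar unchanged
Final: bar = 9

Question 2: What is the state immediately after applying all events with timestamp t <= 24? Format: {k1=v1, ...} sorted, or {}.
Apply events with t <= 24 (8 events):
  after event 1 (t=3: INC baz by 5): {baz=5}
  after event 2 (t=4: SET bar = -7): {bar=-7, baz=5}
  after event 3 (t=5: SET bar = 9): {bar=9, baz=5}
  after event 4 (t=7: INC bar by 6): {bar=15, baz=5}
  after event 5 (t=12: SET bar = 42): {bar=42, baz=5}
  after event 6 (t=17: SET bar = 2): {bar=2, baz=5}
  after event 7 (t=22: SET bar = 9): {bar=9, baz=5}
  after event 8 (t=24: SET baz = 4): {bar=9, baz=4}

Answer: {bar=9, baz=4}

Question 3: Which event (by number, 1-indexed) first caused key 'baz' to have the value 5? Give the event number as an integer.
Looking for first event where baz becomes 5:
  event 1: baz (absent) -> 5  <-- first match

Answer: 1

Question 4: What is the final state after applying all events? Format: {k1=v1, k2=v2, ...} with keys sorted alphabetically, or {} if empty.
Answer: {bar=9, baz=4}

Derivation:
  after event 1 (t=3: INC baz by 5): {baz=5}
  after event 2 (t=4: SET bar = -7): {bar=-7, baz=5}
  after event 3 (t=5: SET bar = 9): {bar=9, baz=5}
  after event 4 (t=7: INC bar by 6): {bar=15, baz=5}
  after event 5 (t=12: SET bar = 42): {bar=42, baz=5}
  after event 6 (t=17: SET bar = 2): {bar=2, baz=5}
  after event 7 (t=22: SET bar = 9): {bar=9, baz=5}
  after event 8 (t=24: SET baz = 4): {bar=9, baz=4}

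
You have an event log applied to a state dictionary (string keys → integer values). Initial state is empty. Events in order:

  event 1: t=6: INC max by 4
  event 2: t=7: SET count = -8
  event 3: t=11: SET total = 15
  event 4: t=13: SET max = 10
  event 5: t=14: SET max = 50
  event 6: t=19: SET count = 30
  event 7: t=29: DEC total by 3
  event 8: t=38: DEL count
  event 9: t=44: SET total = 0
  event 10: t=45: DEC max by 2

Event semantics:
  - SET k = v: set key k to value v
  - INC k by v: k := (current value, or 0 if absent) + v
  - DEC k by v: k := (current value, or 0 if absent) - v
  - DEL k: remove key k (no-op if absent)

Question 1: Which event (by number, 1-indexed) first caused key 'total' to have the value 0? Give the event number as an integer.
Looking for first event where total becomes 0:
  event 3: total = 15
  event 4: total = 15
  event 5: total = 15
  event 6: total = 15
  event 7: total = 12
  event 8: total = 12
  event 9: total 12 -> 0  <-- first match

Answer: 9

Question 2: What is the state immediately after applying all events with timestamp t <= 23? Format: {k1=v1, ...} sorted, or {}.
Apply events with t <= 23 (6 events):
  after event 1 (t=6: INC max by 4): {max=4}
  after event 2 (t=7: SET count = -8): {count=-8, max=4}
  after event 3 (t=11: SET total = 15): {count=-8, max=4, total=15}
  after event 4 (t=13: SET max = 10): {count=-8, max=10, total=15}
  after event 5 (t=14: SET max = 50): {count=-8, max=50, total=15}
  after event 6 (t=19: SET count = 30): {count=30, max=50, total=15}

Answer: {count=30, max=50, total=15}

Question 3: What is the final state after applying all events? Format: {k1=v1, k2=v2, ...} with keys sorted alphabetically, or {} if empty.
  after event 1 (t=6: INC max by 4): {max=4}
  after event 2 (t=7: SET count = -8): {count=-8, max=4}
  after event 3 (t=11: SET total = 15): {count=-8, max=4, total=15}
  after event 4 (t=13: SET max = 10): {count=-8, max=10, total=15}
  after event 5 (t=14: SET max = 50): {count=-8, max=50, total=15}
  after event 6 (t=19: SET count = 30): {count=30, max=50, total=15}
  after event 7 (t=29: DEC total by 3): {count=30, max=50, total=12}
  after event 8 (t=38: DEL count): {max=50, total=12}
  after event 9 (t=44: SET total = 0): {max=50, total=0}
  after event 10 (t=45: DEC max by 2): {max=48, total=0}

Answer: {max=48, total=0}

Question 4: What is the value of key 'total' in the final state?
Answer: 0

Derivation:
Track key 'total' through all 10 events:
  event 1 (t=6: INC max by 4): total unchanged
  event 2 (t=7: SET count = -8): total unchanged
  event 3 (t=11: SET total = 15): total (absent) -> 15
  event 4 (t=13: SET max = 10): total unchanged
  event 5 (t=14: SET max = 50): total unchanged
  event 6 (t=19: SET count = 30): total unchanged
  event 7 (t=29: DEC total by 3): total 15 -> 12
  event 8 (t=38: DEL count): total unchanged
  event 9 (t=44: SET total = 0): total 12 -> 0
  event 10 (t=45: DEC max by 2): total unchanged
Final: total = 0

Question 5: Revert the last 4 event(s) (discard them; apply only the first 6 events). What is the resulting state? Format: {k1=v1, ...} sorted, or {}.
Keep first 6 events (discard last 4):
  after event 1 (t=6: INC max by 4): {max=4}
  after event 2 (t=7: SET count = -8): {count=-8, max=4}
  after event 3 (t=11: SET total = 15): {count=-8, max=4, total=15}
  after event 4 (t=13: SET max = 10): {count=-8, max=10, total=15}
  after event 5 (t=14: SET max = 50): {count=-8, max=50, total=15}
  after event 6 (t=19: SET count = 30): {count=30, max=50, total=15}

Answer: {count=30, max=50, total=15}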